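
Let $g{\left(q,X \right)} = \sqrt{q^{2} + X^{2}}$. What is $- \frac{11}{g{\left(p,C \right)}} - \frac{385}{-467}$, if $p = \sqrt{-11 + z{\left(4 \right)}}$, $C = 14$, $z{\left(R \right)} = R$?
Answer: $\frac{385}{467} - \frac{11 \sqrt{21}}{63} \approx 0.024279$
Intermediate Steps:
$p = i \sqrt{7}$ ($p = \sqrt{-11 + 4} = \sqrt{-7} = i \sqrt{7} \approx 2.6458 i$)
$g{\left(q,X \right)} = \sqrt{X^{2} + q^{2}}$
$- \frac{11}{g{\left(p,C \right)}} - \frac{385}{-467} = - \frac{11}{\sqrt{14^{2} + \left(i \sqrt{7}\right)^{2}}} - \frac{385}{-467} = - \frac{11}{\sqrt{196 - 7}} - - \frac{385}{467} = - \frac{11}{\sqrt{189}} + \frac{385}{467} = - \frac{11}{3 \sqrt{21}} + \frac{385}{467} = - 11 \frac{\sqrt{21}}{63} + \frac{385}{467} = - \frac{11 \sqrt{21}}{63} + \frac{385}{467} = \frac{385}{467} - \frac{11 \sqrt{21}}{63}$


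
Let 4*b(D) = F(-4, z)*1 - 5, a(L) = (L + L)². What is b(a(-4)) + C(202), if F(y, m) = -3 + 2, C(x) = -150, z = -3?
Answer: -303/2 ≈ -151.50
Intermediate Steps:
F(y, m) = -1
a(L) = 4*L² (a(L) = (2*L)² = 4*L²)
b(D) = -3/2 (b(D) = (-1*1 - 5)/4 = (-1 - 5)/4 = (¼)*(-6) = -3/2)
b(a(-4)) + C(202) = -3/2 - 150 = -303/2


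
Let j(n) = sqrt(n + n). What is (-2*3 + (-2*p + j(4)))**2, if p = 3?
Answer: 152 - 48*sqrt(2) ≈ 84.118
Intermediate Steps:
j(n) = sqrt(2)*sqrt(n) (j(n) = sqrt(2*n) = sqrt(2)*sqrt(n))
(-2*3 + (-2*p + j(4)))**2 = (-2*3 + (-2*3 + sqrt(2)*sqrt(4)))**2 = (-6 + (-6 + sqrt(2)*2))**2 = (-6 + (-6 + 2*sqrt(2)))**2 = (-12 + 2*sqrt(2))**2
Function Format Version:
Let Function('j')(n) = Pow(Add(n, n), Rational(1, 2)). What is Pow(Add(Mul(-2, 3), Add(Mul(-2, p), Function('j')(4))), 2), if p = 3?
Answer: Add(152, Mul(-48, Pow(2, Rational(1, 2)))) ≈ 84.118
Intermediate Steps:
Function('j')(n) = Mul(Pow(2, Rational(1, 2)), Pow(n, Rational(1, 2))) (Function('j')(n) = Pow(Mul(2, n), Rational(1, 2)) = Mul(Pow(2, Rational(1, 2)), Pow(n, Rational(1, 2))))
Pow(Add(Mul(-2, 3), Add(Mul(-2, p), Function('j')(4))), 2) = Pow(Add(Mul(-2, 3), Add(Mul(-2, 3), Mul(Pow(2, Rational(1, 2)), Pow(4, Rational(1, 2))))), 2) = Pow(Add(-6, Add(-6, Mul(Pow(2, Rational(1, 2)), 2))), 2) = Pow(Add(-6, Add(-6, Mul(2, Pow(2, Rational(1, 2))))), 2) = Pow(Add(-12, Mul(2, Pow(2, Rational(1, 2)))), 2)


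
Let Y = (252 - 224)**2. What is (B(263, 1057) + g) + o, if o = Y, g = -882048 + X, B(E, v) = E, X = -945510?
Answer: -1826511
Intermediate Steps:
Y = 784 (Y = 28**2 = 784)
g = -1827558 (g = -882048 - 945510 = -1827558)
o = 784
(B(263, 1057) + g) + o = (263 - 1827558) + 784 = -1827295 + 784 = -1826511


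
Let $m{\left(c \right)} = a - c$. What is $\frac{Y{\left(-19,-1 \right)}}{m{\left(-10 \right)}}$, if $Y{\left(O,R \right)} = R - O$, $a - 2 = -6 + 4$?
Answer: $\frac{9}{5} \approx 1.8$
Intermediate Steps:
$a = 0$ ($a = 2 + \left(-6 + 4\right) = 2 - 2 = 0$)
$m{\left(c \right)} = - c$ ($m{\left(c \right)} = 0 - c = - c$)
$\frac{Y{\left(-19,-1 \right)}}{m{\left(-10 \right)}} = \frac{-1 - -19}{\left(-1\right) \left(-10\right)} = \frac{-1 + 19}{10} = 18 \cdot \frac{1}{10} = \frac{9}{5}$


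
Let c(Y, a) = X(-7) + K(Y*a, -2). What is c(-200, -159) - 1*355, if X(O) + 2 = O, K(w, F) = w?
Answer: 31436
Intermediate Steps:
X(O) = -2 + O
c(Y, a) = -9 + Y*a (c(Y, a) = (-2 - 7) + Y*a = -9 + Y*a)
c(-200, -159) - 1*355 = (-9 - 200*(-159)) - 1*355 = (-9 + 31800) - 355 = 31791 - 355 = 31436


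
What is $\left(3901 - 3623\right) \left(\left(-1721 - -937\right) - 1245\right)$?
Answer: $-564062$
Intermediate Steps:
$\left(3901 - 3623\right) \left(\left(-1721 - -937\right) - 1245\right) = 278 \left(\left(-1721 + 937\right) - 1245\right) = 278 \left(-784 - 1245\right) = 278 \left(-2029\right) = -564062$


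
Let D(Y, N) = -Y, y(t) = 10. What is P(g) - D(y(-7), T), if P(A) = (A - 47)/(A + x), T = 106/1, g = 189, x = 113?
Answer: 1581/151 ≈ 10.470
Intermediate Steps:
T = 106 (T = 106*1 = 106)
P(A) = (-47 + A)/(113 + A) (P(A) = (A - 47)/(A + 113) = (-47 + A)/(113 + A))
P(g) - D(y(-7), T) = (-47 + 189)/(113 + 189) - (-1)*10 = 142/302 - 1*(-10) = (1/302)*142 + 10 = 71/151 + 10 = 1581/151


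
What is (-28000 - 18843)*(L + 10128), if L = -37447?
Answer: 1279703917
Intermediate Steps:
(-28000 - 18843)*(L + 10128) = (-28000 - 18843)*(-37447 + 10128) = -46843*(-27319) = 1279703917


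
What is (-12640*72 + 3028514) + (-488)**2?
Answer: 2356578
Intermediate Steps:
(-12640*72 + 3028514) + (-488)**2 = (-910080 + 3028514) + 238144 = 2118434 + 238144 = 2356578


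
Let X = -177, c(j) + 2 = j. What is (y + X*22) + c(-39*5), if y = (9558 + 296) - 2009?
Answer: 3754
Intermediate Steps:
c(j) = -2 + j
y = 7845 (y = 9854 - 2009 = 7845)
(y + X*22) + c(-39*5) = (7845 - 177*22) + (-2 - 39*5) = (7845 - 3894) + (-2 - 195) = 3951 - 197 = 3754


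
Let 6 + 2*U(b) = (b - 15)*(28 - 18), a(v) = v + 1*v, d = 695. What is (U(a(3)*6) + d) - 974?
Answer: -177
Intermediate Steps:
a(v) = 2*v (a(v) = v + v = 2*v)
U(b) = -78 + 5*b (U(b) = -3 + ((b - 15)*(28 - 18))/2 = -3 + ((-15 + b)*10)/2 = -3 + (-150 + 10*b)/2 = -3 + (-75 + 5*b) = -78 + 5*b)
(U(a(3)*6) + d) - 974 = ((-78 + 5*((2*3)*6)) + 695) - 974 = ((-78 + 5*(6*6)) + 695) - 974 = ((-78 + 5*36) + 695) - 974 = ((-78 + 180) + 695) - 974 = (102 + 695) - 974 = 797 - 974 = -177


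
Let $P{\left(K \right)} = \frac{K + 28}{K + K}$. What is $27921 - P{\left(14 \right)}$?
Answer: $\frac{55839}{2} \approx 27920.0$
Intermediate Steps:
$P{\left(K \right)} = \frac{28 + K}{2 K}$
$27921 - P{\left(14 \right)} = 27921 - \frac{28 + 14}{2 \cdot 14} = 27921 - \frac{1}{2} \cdot \frac{1}{14} \cdot 42 = 27921 - \frac{3}{2} = \frac{55839}{2}$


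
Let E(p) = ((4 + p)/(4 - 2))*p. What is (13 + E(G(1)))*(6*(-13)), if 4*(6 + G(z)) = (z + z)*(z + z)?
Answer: -1209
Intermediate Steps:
G(z) = -6 + z² (G(z) = -6 + ((z + z)*(z + z))/4 = -6 + ((2*z)*(2*z))/4 = -6 + (4*z²)/4 = -6 + z²)
E(p) = p*(2 + p/2) (E(p) = ((4 + p)/2)*p = ((4 + p)*(½))*p = (2 + p/2)*p = p*(2 + p/2))
(13 + E(G(1)))*(6*(-13)) = (13 + (-6 + 1²)*(4 + (-6 + 1²))/2)*(6*(-13)) = (13 + (-6 + 1)*(4 + (-6 + 1))/2)*(-78) = (13 + (½)*(-5)*(4 - 5))*(-78) = (13 + (½)*(-5)*(-1))*(-78) = (13 + 5/2)*(-78) = (31/2)*(-78) = -1209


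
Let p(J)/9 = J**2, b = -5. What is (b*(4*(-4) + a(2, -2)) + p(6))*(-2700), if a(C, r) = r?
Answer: -1117800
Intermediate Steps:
p(J) = 9*J**2
(b*(4*(-4) + a(2, -2)) + p(6))*(-2700) = (-5*(4*(-4) - 2) + 9*6**2)*(-2700) = (-5*(-16 - 2) + 9*36)*(-2700) = (-5*(-18) + 324)*(-2700) = (90 + 324)*(-2700) = 414*(-2700) = -1117800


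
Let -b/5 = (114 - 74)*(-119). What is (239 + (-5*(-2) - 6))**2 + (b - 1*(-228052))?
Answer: 310901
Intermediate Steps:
b = 23800 (b = -5*(114 - 74)*(-119) = -200*(-119) = -5*(-4760) = 23800)
(239 + (-5*(-2) - 6))**2 + (b - 1*(-228052)) = (239 + (-5*(-2) - 6))**2 + (23800 - 1*(-228052)) = (239 + (10 - 6))**2 + (23800 + 228052) = (239 + 4)**2 + 251852 = 243**2 + 251852 = 59049 + 251852 = 310901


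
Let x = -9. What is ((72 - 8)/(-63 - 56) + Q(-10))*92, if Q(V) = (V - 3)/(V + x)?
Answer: 30452/2261 ≈ 13.468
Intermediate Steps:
Q(V) = (-3 + V)/(-9 + V) (Q(V) = (V - 3)/(V - 9) = (-3 + V)/(-9 + V))
((72 - 8)/(-63 - 56) + Q(-10))*92 = ((72 - 8)/(-63 - 56) + (-3 - 10)/(-9 - 10))*92 = (64/(-119) - 13/(-19))*92 = (64*(-1/119) - 1/19*(-13))*92 = (-64/119 + 13/19)*92 = (331/2261)*92 = 30452/2261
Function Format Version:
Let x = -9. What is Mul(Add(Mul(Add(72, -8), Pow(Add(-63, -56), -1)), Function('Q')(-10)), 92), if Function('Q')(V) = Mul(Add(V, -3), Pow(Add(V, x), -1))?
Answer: Rational(30452, 2261) ≈ 13.468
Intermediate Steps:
Function('Q')(V) = Mul(Pow(Add(-9, V), -1), Add(-3, V)) (Function('Q')(V) = Mul(Add(V, -3), Pow(Add(V, -9), -1)) = Mul(Add(-3, V), Pow(Add(-9, V), -1)) = Mul(Pow(Add(-9, V), -1), Add(-3, V)))
Mul(Add(Mul(Add(72, -8), Pow(Add(-63, -56), -1)), Function('Q')(-10)), 92) = Mul(Add(Mul(Add(72, -8), Pow(Add(-63, -56), -1)), Mul(Pow(Add(-9, -10), -1), Add(-3, -10))), 92) = Mul(Add(Mul(64, Pow(-119, -1)), Mul(Pow(-19, -1), -13)), 92) = Mul(Add(Mul(64, Rational(-1, 119)), Mul(Rational(-1, 19), -13)), 92) = Mul(Add(Rational(-64, 119), Rational(13, 19)), 92) = Mul(Rational(331, 2261), 92) = Rational(30452, 2261)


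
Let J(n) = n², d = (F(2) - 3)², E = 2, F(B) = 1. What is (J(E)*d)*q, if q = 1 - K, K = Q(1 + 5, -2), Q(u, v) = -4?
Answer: 80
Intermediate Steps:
K = -4
q = 5 (q = 1 - 1*(-4) = 1 + 4 = 5)
d = 4 (d = (1 - 3)² = (-2)² = 4)
(J(E)*d)*q = (2²*4)*5 = (4*4)*5 = 16*5 = 80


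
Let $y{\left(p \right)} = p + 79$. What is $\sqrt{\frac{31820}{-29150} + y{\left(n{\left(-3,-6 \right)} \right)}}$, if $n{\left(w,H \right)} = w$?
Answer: $\frac{3 \sqrt{70723730}}{2915} \approx 8.655$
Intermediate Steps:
$y{\left(p \right)} = 79 + p$
$\sqrt{\frac{31820}{-29150} + y{\left(n{\left(-3,-6 \right)} \right)}} = \sqrt{\frac{31820}{-29150} + \left(79 - 3\right)} = \sqrt{31820 \left(- \frac{1}{29150}\right) + 76} = \sqrt{- \frac{3182}{2915} + 76} = \sqrt{\frac{218358}{2915}} = \frac{3 \sqrt{70723730}}{2915}$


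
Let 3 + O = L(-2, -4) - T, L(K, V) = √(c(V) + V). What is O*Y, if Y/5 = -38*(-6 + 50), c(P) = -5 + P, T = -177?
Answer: -1454640 - 8360*I*√13 ≈ -1.4546e+6 - 30142.0*I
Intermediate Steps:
Y = -8360 (Y = 5*(-38*(-6 + 50)) = 5*(-38*44) = 5*(-1672) = -8360)
L(K, V) = √(-5 + 2*V) (L(K, V) = √((-5 + V) + V) = √(-5 + 2*V))
O = 174 + I*√13 (O = -3 + (√(-5 + 2*(-4)) - 1*(-177)) = -3 + (√(-5 - 8) + 177) = -3 + (√(-13) + 177) = -3 + (I*√13 + 177) = -3 + (177 + I*√13) = 174 + I*√13 ≈ 174.0 + 3.6056*I)
O*Y = (174 + I*√13)*(-8360) = -1454640 - 8360*I*√13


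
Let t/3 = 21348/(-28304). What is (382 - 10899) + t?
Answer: -74434303/7076 ≈ -10519.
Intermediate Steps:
t = -16011/7076 (t = 3*(21348/(-28304)) = 3*(21348*(-1/28304)) = 3*(-5337/7076) = -16011/7076 ≈ -2.2627)
(382 - 10899) + t = (382 - 10899) - 16011/7076 = -10517 - 16011/7076 = -74434303/7076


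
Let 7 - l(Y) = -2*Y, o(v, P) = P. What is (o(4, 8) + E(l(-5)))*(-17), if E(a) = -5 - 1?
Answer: -34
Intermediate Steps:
l(Y) = 7 + 2*Y (l(Y) = 7 - (-2)*Y = 7 + 2*Y)
E(a) = -6
(o(4, 8) + E(l(-5)))*(-17) = (8 - 6)*(-17) = 2*(-17) = -34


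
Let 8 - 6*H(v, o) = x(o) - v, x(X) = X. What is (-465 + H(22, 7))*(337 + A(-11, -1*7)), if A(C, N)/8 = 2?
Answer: -976751/6 ≈ -1.6279e+5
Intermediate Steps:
A(C, N) = 16 (A(C, N) = 8*2 = 16)
H(v, o) = 4/3 - o/6 + v/6 (H(v, o) = 4/3 - (o - v)/6 = 4/3 + (-o/6 + v/6) = 4/3 - o/6 + v/6)
(-465 + H(22, 7))*(337 + A(-11, -1*7)) = (-465 + (4/3 - 1/6*7 + (1/6)*22))*(337 + 16) = (-465 + (4/3 - 7/6 + 11/3))*353 = (-465 + 23/6)*353 = -2767/6*353 = -976751/6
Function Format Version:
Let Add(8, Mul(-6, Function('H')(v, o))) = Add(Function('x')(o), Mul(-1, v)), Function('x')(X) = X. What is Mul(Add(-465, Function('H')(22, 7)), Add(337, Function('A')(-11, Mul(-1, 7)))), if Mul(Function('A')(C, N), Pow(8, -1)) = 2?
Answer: Rational(-976751, 6) ≈ -1.6279e+5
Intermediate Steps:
Function('A')(C, N) = 16 (Function('A')(C, N) = Mul(8, 2) = 16)
Function('H')(v, o) = Add(Rational(4, 3), Mul(Rational(-1, 6), o), Mul(Rational(1, 6), v)) (Function('H')(v, o) = Add(Rational(4, 3), Mul(Rational(-1, 6), Add(o, Mul(-1, v)))) = Add(Rational(4, 3), Add(Mul(Rational(-1, 6), o), Mul(Rational(1, 6), v))) = Add(Rational(4, 3), Mul(Rational(-1, 6), o), Mul(Rational(1, 6), v)))
Mul(Add(-465, Function('H')(22, 7)), Add(337, Function('A')(-11, Mul(-1, 7)))) = Mul(Add(-465, Add(Rational(4, 3), Mul(Rational(-1, 6), 7), Mul(Rational(1, 6), 22))), Add(337, 16)) = Mul(Add(-465, Add(Rational(4, 3), Rational(-7, 6), Rational(11, 3))), 353) = Mul(Add(-465, Rational(23, 6)), 353) = Mul(Rational(-2767, 6), 353) = Rational(-976751, 6)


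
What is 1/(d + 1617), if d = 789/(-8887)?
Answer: 8887/14369490 ≈ 0.00061846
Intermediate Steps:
d = -789/8887 (d = 789*(-1/8887) = -789/8887 ≈ -0.088781)
1/(d + 1617) = 1/(-789/8887 + 1617) = 1/(14369490/8887) = 8887/14369490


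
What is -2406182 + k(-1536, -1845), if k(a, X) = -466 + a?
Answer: -2408184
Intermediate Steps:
-2406182 + k(-1536, -1845) = -2406182 + (-466 - 1536) = -2406182 - 2002 = -2408184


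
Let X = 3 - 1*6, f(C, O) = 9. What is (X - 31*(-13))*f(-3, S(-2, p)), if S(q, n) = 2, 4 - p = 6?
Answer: 3600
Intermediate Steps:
p = -2 (p = 4 - 1*6 = 4 - 6 = -2)
X = -3 (X = 3 - 6 = -3)
(X - 31*(-13))*f(-3, S(-2, p)) = (-3 - 31*(-13))*9 = (-3 + 403)*9 = 400*9 = 3600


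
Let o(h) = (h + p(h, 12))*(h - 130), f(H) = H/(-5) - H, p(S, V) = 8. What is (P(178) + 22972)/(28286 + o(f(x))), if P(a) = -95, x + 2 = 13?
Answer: 571925/725766 ≈ 0.78803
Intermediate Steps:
x = 11 (x = -2 + 13 = 11)
f(H) = -6*H/5 (f(H) = H*(-⅕) - H = -H/5 - H = -6*H/5)
o(h) = (-130 + h)*(8 + h) (o(h) = (h + 8)*(h - 130) = (8 + h)*(-130 + h) = (-130 + h)*(8 + h))
(P(178) + 22972)/(28286 + o(f(x))) = (-95 + 22972)/(28286 + (-1040 + (-6/5*11)² - (-732)*11/5)) = 22877/(28286 + (-1040 + (-66/5)² - 122*(-66/5))) = 22877/(28286 + (-1040 + 4356/25 + 8052/5)) = 22877/(28286 + 18616/25) = 22877/(725766/25) = 22877*(25/725766) = 571925/725766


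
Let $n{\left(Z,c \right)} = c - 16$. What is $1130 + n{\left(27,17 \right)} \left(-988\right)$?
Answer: $142$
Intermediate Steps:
$n{\left(Z,c \right)} = -16 + c$ ($n{\left(Z,c \right)} = c - 16 = -16 + c$)
$1130 + n{\left(27,17 \right)} \left(-988\right) = 1130 + \left(-16 + 17\right) \left(-988\right) = 1130 + 1 \left(-988\right) = 1130 - 988 = 142$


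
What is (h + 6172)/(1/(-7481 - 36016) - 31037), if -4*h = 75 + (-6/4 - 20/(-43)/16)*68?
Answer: -2311126101/11610140954 ≈ -0.19906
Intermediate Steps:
h = 269/43 (h = -(75 + (-6/4 - 20/(-43)/16)*68)/4 = -(75 + (-6*1/4 - 20*(-1/43)*(1/16))*68)/4 = -(75 + (-3/2 + (20/43)*(1/16))*68)/4 = -(75 + (-3/2 + 5/172)*68)/4 = -(75 - 253/172*68)/4 = -(75 - 4301/43)/4 = -1/4*(-1076/43) = 269/43 ≈ 6.2558)
(h + 6172)/(1/(-7481 - 36016) - 31037) = (269/43 + 6172)/(1/(-7481 - 36016) - 31037) = 265665/(43*(1/(-43497) - 31037)) = 265665/(43*(-1/43497 - 31037)) = 265665/(43*(-1350016390/43497)) = (265665/43)*(-43497/1350016390) = -2311126101/11610140954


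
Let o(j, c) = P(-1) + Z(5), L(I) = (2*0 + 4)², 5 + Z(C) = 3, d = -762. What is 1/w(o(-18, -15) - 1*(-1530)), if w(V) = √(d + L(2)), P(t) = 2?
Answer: -I*√746/746 ≈ -0.036613*I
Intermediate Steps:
Z(C) = -2 (Z(C) = -5 + 3 = -2)
L(I) = 16 (L(I) = (0 + 4)² = 4² = 16)
o(j, c) = 0 (o(j, c) = 2 - 2 = 0)
w(V) = I*√746 (w(V) = √(-762 + 16) = √(-746) = I*√746)
1/w(o(-18, -15) - 1*(-1530)) = 1/(I*√746) = -I*√746/746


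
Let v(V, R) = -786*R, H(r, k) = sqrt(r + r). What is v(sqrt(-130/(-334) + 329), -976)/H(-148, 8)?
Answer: -191784*I*sqrt(74)/37 ≈ -44589.0*I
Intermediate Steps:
H(r, k) = sqrt(2)*sqrt(r) (H(r, k) = sqrt(2*r) = sqrt(2)*sqrt(r))
v(sqrt(-130/(-334) + 329), -976)/H(-148, 8) = (-786*(-976))/((sqrt(2)*sqrt(-148))) = 767136/((sqrt(2)*(2*I*sqrt(37)))) = 767136/((2*I*sqrt(74))) = 767136*(-I*sqrt(74)/148) = -191784*I*sqrt(74)/37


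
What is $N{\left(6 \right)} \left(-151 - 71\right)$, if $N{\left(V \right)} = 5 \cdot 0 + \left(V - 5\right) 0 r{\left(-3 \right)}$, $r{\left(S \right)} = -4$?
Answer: $0$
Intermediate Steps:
$N{\left(V \right)} = 0$ ($N{\left(V \right)} = 5 \cdot 0 + \left(V - 5\right) 0 \left(-4\right) = 0 + \left(-5 + V\right) 0 \left(-4\right) = 0 + 0 \left(-4\right) = 0 + 0 = 0$)
$N{\left(6 \right)} \left(-151 - 71\right) = 0 \left(-151 - 71\right) = 0 \left(-222\right) = 0$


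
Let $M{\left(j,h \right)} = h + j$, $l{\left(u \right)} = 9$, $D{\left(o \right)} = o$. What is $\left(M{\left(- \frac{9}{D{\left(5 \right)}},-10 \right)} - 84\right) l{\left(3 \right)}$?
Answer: $- \frac{4311}{5} \approx -862.2$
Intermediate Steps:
$\left(M{\left(- \frac{9}{D{\left(5 \right)}},-10 \right)} - 84\right) l{\left(3 \right)} = \left(\left(-10 - \frac{9}{5}\right) - 84\right) 9 = \left(- \frac{59}{5} - 84\right) 9 = \left(- \frac{479}{5}\right) 9 = - \frac{4311}{5}$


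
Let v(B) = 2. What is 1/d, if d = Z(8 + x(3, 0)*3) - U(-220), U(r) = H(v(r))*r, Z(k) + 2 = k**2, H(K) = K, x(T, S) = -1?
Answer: 1/463 ≈ 0.0021598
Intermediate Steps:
Z(k) = -2 + k**2
U(r) = 2*r
d = 463 (d = (-2 + (8 - 1*3)**2) - 2*(-220) = (-2 + (8 - 3)**2) - 1*(-440) = (-2 + 5**2) + 440 = (-2 + 25) + 440 = 23 + 440 = 463)
1/d = 1/463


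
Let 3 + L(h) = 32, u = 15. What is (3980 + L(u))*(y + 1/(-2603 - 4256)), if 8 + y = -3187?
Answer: -4623960766/361 ≈ -1.2809e+7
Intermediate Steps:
L(h) = 29 (L(h) = -3 + 32 = 29)
y = -3195 (y = -8 - 3187 = -3195)
(3980 + L(u))*(y + 1/(-2603 - 4256)) = (3980 + 29)*(-3195 + 1/(-2603 - 4256)) = 4009*(-3195 + 1/(-6859)) = 4009*(-3195 - 1/6859) = 4009*(-21914506/6859) = -4623960766/361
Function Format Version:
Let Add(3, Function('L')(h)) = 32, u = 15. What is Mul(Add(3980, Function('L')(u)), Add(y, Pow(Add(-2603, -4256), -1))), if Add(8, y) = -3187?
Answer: Rational(-4623960766, 361) ≈ -1.2809e+7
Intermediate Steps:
Function('L')(h) = 29 (Function('L')(h) = Add(-3, 32) = 29)
y = -3195 (y = Add(-8, -3187) = -3195)
Mul(Add(3980, Function('L')(u)), Add(y, Pow(Add(-2603, -4256), -1))) = Mul(Add(3980, 29), Add(-3195, Pow(Add(-2603, -4256), -1))) = Mul(4009, Add(-3195, Pow(-6859, -1))) = Mul(4009, Add(-3195, Rational(-1, 6859))) = Mul(4009, Rational(-21914506, 6859)) = Rational(-4623960766, 361)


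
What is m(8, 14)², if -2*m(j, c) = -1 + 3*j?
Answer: 529/4 ≈ 132.25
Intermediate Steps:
m(j, c) = ½ - 3*j/2 (m(j, c) = -(-1 + 3*j)/2 = ½ - 3*j/2)
m(8, 14)² = (½ - 3/2*8)² = (½ - 12)² = (-23/2)² = 529/4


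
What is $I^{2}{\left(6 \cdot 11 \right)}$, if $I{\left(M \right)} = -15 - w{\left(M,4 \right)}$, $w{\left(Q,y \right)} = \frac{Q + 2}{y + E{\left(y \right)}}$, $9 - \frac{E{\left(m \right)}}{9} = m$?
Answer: $\frac{644809}{2401} \approx 268.56$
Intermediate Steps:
$E{\left(m \right)} = 81 - 9 m$
$w{\left(Q,y \right)} = \frac{2 + Q}{81 - 8 y}$ ($w{\left(Q,y \right)} = \frac{Q + 2}{y - \left(-81 + 9 y\right)} = \frac{2 + Q}{81 - 8 y}$)
$I{\left(M \right)} = - \frac{737}{49} - \frac{M}{49}$ ($I{\left(M \right)} = -15 - \frac{-2 - M}{-81 + 8 \cdot 4} = -15 - \frac{-2 - M}{-81 + 32} = -15 - \frac{-2 - M}{-49} = -15 - - \frac{-2 - M}{49} = -15 - \left(\frac{2}{49} + \frac{M}{49}\right) = - \frac{737}{49} - \frac{M}{49}$)
$I^{2}{\left(6 \cdot 11 \right)} = \left(- \frac{737}{49} - \frac{6 \cdot 11}{49}\right)^{2} = \left(- \frac{737}{49} - \frac{66}{49}\right)^{2} = \left(- \frac{803}{49}\right)^{2} = \frac{644809}{2401}$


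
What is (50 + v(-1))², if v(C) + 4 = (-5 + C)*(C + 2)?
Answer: 1600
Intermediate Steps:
v(C) = -4 + (-5 + C)*(2 + C) (v(C) = -4 + (-5 + C)*(C + 2) = -4 + (-5 + C)*(2 + C))
(50 + v(-1))² = (50 + (-14 + (-1)² - 3*(-1)))² = (50 + (-14 + 1 + 3))² = (50 - 10)² = 40² = 1600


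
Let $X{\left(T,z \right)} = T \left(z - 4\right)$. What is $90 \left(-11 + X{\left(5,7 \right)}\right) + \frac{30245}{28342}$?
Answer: $\frac{10233365}{28342} \approx 361.07$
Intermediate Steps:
$X{\left(T,z \right)} = T \left(-4 + z\right)$
$90 \left(-11 + X{\left(5,7 \right)}\right) + \frac{30245}{28342} = 90 \left(-11 + 5 \left(-4 + 7\right)\right) + \frac{30245}{28342} = 90 \left(-11 + 5 \cdot 3\right) + 30245 \cdot \frac{1}{28342} = 90 \left(-11 + 15\right) + \frac{30245}{28342} = 90 \cdot 4 + \frac{30245}{28342} = 360 + \frac{30245}{28342} = \frac{10233365}{28342}$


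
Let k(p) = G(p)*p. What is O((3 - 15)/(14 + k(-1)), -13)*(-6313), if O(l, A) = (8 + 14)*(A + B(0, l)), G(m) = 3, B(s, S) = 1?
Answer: 1666632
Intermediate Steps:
k(p) = 3*p
O(l, A) = 22 + 22*A (O(l, A) = (8 + 14)*(A + 1) = 22*(1 + A) = 22 + 22*A)
O((3 - 15)/(14 + k(-1)), -13)*(-6313) = (22 + 22*(-13))*(-6313) = (22 - 286)*(-6313) = -264*(-6313) = 1666632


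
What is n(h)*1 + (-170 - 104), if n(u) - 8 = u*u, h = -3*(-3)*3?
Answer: 463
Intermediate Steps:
h = 27 (h = 9*3 = 27)
n(u) = 8 + u² (n(u) = 8 + u*u = 8 + u²)
n(h)*1 + (-170 - 104) = (8 + 27²)*1 + (-170 - 104) = (8 + 729)*1 - 274 = 737*1 - 274 = 737 - 274 = 463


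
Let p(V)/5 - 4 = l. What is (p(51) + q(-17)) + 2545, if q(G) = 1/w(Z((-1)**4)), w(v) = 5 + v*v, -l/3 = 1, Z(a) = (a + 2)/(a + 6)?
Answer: 647749/254 ≈ 2550.2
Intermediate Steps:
Z(a) = (2 + a)/(6 + a)
l = -3 (l = -3*1 = -3)
w(v) = 5 + v**2
p(V) = 5 (p(V) = 20 + 5*(-3) = 20 - 15 = 5)
q(G) = 49/254 (q(G) = 1/(5 + ((2 + (-1)**4)/(6 + (-1)**4))**2) = 1/(5 + ((2 + 1)/(6 + 1))**2) = 1/(5 + (3/7)**2) = 1/(5 + 9/49) = 1/(254/49) = 49/254)
(p(51) + q(-17)) + 2545 = (5 + 49/254) + 2545 = 1319/254 + 2545 = 647749/254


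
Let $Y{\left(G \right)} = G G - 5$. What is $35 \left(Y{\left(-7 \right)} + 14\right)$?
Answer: $2030$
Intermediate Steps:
$Y{\left(G \right)} = -5 + G^{2}$ ($Y{\left(G \right)} = G^{2} - 5 = -5 + G^{2}$)
$35 \left(Y{\left(-7 \right)} + 14\right) = 35 \left(\left(-5 + \left(-7\right)^{2}\right) + 14\right) = 35 \left(\left(-5 + 49\right) + 14\right) = 35 \left(44 + 14\right) = 35 \cdot 58 = 2030$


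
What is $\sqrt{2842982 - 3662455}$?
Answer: $i \sqrt{819473} \approx 905.25 i$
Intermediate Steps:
$\sqrt{2842982 - 3662455} = \sqrt{-819473} = i \sqrt{819473}$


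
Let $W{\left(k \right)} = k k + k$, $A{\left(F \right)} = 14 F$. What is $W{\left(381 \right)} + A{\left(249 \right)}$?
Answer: $149028$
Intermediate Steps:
$W{\left(k \right)} = k + k^{2}$ ($W{\left(k \right)} = k^{2} + k = k + k^{2}$)
$W{\left(381 \right)} + A{\left(249 \right)} = 381 \left(1 + 381\right) + 14 \cdot 249 = 381 \cdot 382 + 3486 = 145542 + 3486 = 149028$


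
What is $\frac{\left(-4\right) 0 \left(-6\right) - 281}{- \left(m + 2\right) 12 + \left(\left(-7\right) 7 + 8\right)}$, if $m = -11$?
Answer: $- \frac{281}{67} \approx -4.194$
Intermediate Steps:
$\frac{\left(-4\right) 0 \left(-6\right) - 281}{- \left(m + 2\right) 12 + \left(\left(-7\right) 7 + 8\right)} = \frac{\left(-4\right) 0 \left(-6\right) - 281}{- \left(-11 + 2\right) 12 + \left(\left(-7\right) 7 + 8\right)} = \frac{0 \left(-6\right) - 281}{- \left(-9\right) 12 + \left(-49 + 8\right)} = \frac{0 - 281}{\left(-1\right) \left(-108\right) - 41} = - \frac{281}{108 - 41} = - \frac{281}{67}$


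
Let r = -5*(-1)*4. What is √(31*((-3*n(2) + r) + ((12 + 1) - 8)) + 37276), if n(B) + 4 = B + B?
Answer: √38051 ≈ 195.07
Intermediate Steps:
n(B) = -4 + 2*B (n(B) = -4 + (B + B) = -4 + 2*B)
r = 20 (r = 5*4 = 20)
√(31*((-3*n(2) + r) + ((12 + 1) - 8)) + 37276) = √(31*((-3*(-4 + 2*2) + 20) + ((12 + 1) - 8)) + 37276) = √(31*((-3*(-4 + 4) + 20) + (13 - 8)) + 37276) = √(31*((-3*0 + 20) + 5) + 37276) = √(31*((0 + 20) + 5) + 37276) = √(31*(20 + 5) + 37276) = √(31*25 + 37276) = √(775 + 37276) = √38051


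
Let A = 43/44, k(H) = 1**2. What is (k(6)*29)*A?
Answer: 1247/44 ≈ 28.341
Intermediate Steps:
k(H) = 1
A = 43/44 (A = 43*(1/44) = 43/44 ≈ 0.97727)
(k(6)*29)*A = (1*29)*(43/44) = 29*(43/44) = 1247/44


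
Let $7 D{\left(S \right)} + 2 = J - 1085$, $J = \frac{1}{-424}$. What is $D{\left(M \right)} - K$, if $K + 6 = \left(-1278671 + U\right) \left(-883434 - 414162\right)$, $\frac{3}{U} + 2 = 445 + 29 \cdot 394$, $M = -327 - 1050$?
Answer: $- \frac{58448899712959049477}{35227192} \approx -1.6592 \cdot 10^{12}$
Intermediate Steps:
$M = -1377$
$J = - \frac{1}{424} \approx -0.0023585$
$U = \frac{3}{11869}$ ($U = \frac{3}{-2 + \left(445 + 29 \cdot 394\right)} = \frac{3}{-2 + \left(445 + 11426\right)} = \frac{3}{-2 + 11871} = \frac{3}{11869} \approx 0.00025276$)
$D{\left(S \right)} = - \frac{460889}{2968}$ ($D{\left(S \right)} = - \frac{2}{7} + \frac{- \frac{1}{424} - 1085}{7} = - \frac{2}{7} + \frac{1}{7} \left(- \frac{460041}{424}\right) = - \frac{2}{7} - \frac{460041}{2968} = - \frac{460889}{2968}$)
$K = \frac{19693025507914002}{11869}$ ($K = -6 + \left(-1278671 + \frac{3}{11869}\right) \left(-883434 - 414162\right) = -6 - - \frac{19693025507985216}{11869} = -6 + \frac{19693025507985216}{11869} = \frac{19693025507914002}{11869} \approx 1.6592 \cdot 10^{12}$)
$D{\left(M \right)} - K = - \frac{460889}{2968} - \frac{19693025507914002}{11869} = - \frac{58448899712959049477}{35227192}$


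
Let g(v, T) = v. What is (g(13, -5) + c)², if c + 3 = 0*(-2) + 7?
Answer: 289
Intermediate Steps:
c = 4 (c = -3 + (0*(-2) + 7) = -3 + (0 + 7) = -3 + 7 = 4)
(g(13, -5) + c)² = (13 + 4)² = 17² = 289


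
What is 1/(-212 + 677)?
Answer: 1/465 ≈ 0.0021505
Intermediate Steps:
1/(-212 + 677) = 1/465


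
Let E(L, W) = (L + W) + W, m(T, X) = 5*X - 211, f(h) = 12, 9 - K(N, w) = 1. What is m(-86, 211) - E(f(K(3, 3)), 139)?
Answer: 554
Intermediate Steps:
K(N, w) = 8 (K(N, w) = 9 - 1*1 = 9 - 1 = 8)
m(T, X) = -211 + 5*X
E(L, W) = L + 2*W
m(-86, 211) - E(f(K(3, 3)), 139) = (-211 + 5*211) - (12 + 2*139) = (-211 + 1055) - (12 + 278) = 844 - 1*290 = 844 - 290 = 554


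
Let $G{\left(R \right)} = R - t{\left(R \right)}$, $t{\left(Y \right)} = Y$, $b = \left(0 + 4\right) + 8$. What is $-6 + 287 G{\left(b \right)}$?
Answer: $-6$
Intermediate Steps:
$b = 12$ ($b = 4 + 8 = 12$)
$G{\left(R \right)} = 0$ ($G{\left(R \right)} = R - R = 0$)
$-6 + 287 G{\left(b \right)} = -6 + 287 \cdot 0 = -6 + 0 = -6$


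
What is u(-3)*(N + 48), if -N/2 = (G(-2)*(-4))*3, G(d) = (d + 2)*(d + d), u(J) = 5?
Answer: 240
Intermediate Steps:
G(d) = 2*d*(2 + d) (G(d) = (2 + d)*(2*d) = 2*d*(2 + d))
N = 0 (N = -2*(2*(-2)*(2 - 2))*(-4)*3 = -2*(2*(-2)*0)*(-4)*3 = -2*0*(-4)*3 = -0*3 = -2*0 = 0)
u(-3)*(N + 48) = 5*(0 + 48) = 5*48 = 240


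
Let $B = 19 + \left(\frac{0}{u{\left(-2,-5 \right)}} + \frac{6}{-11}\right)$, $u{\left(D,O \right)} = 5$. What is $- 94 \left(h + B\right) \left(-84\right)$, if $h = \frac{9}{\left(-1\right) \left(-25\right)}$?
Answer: $\frac{40853904}{275} \approx 1.4856 \cdot 10^{5}$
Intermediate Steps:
$h = \frac{9}{25} \approx 0.36$
$B = \frac{203}{11}$ ($B = 19 + \left(\frac{0}{5} + \frac{6}{-11}\right) = 19 + \left(0 \cdot \frac{1}{5} + 6 \left(- \frac{1}{11}\right)\right) = 19 + \left(0 - \frac{6}{11}\right) = 19 - \frac{6}{11} = \frac{203}{11} \approx 18.455$)
$- 94 \left(h + B\right) \left(-84\right) = - 94 \left(\frac{9}{25} + \frac{203}{11}\right) \left(-84\right) = \left(-94\right) \frac{5174}{275} \left(-84\right) = \left(- \frac{486356}{275}\right) \left(-84\right) = \frac{40853904}{275}$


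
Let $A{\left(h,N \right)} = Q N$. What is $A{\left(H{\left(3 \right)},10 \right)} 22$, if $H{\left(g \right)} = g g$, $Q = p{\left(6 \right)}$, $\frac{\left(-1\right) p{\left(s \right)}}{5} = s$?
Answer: $-6600$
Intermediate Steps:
$p{\left(s \right)} = - 5 s$
$Q = -30$ ($Q = \left(-5\right) 6 = -30$)
$H{\left(g \right)} = g^{2}$
$A{\left(h,N \right)} = - 30 N$
$A{\left(H{\left(3 \right)},10 \right)} 22 = \left(-30\right) 10 \cdot 22 = \left(-300\right) 22 = -6600$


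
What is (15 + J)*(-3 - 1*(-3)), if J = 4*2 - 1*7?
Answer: 0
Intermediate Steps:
J = 1 (J = 8 - 7 = 1)
(15 + J)*(-3 - 1*(-3)) = (15 + 1)*(-3 - 1*(-3)) = 16*(-3 + 3) = 16*0 = 0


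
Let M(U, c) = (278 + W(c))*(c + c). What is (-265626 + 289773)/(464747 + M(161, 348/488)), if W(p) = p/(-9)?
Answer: 59900658/1153865675 ≈ 0.051913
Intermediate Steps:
W(p) = -p/9 (W(p) = p*(-⅑) = -p/9)
M(U, c) = 2*c*(278 - c/9) (M(U, c) = (278 - c/9)*(c + c) = (278 - c/9)*(2*c) = 2*c*(278 - c/9))
(-265626 + 289773)/(464747 + M(161, 348/488)) = (-265626 + 289773)/(464747 + 2*(348/488)*(2502 - 348/488)/9) = 24147/(464747 + 2*(348*(1/488))*(2502 - 348/488)/9) = 24147/(464747 + (2/9)*(87/122)*(2502 - 1*87/122)) = 24147/(464747 + (2/9)*(87/122)*(2502 - 87/122)) = 24147/(464747 + (2/9)*(87/122)*(305157/122)) = 24147/(464747 + 2949851/7442) = 24147/(3461597025/7442) = 24147*(7442/3461597025) = 59900658/1153865675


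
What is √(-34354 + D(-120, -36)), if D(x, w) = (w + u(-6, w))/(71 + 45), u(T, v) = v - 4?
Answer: I*√28892265/29 ≈ 185.35*I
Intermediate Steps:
u(T, v) = -4 + v
D(x, w) = -1/29 + w/58 (D(x, w) = (w + (-4 + w))/(71 + 45) = (-4 + 2*w)/116 = (-4 + 2*w)*(1/116) = -1/29 + w/58)
√(-34354 + D(-120, -36)) = √(-34354 + (-1/29 + (1/58)*(-36))) = √(-34354 + (-1/29 - 18/29)) = √(-34354 - 19/29) = √(-996285/29) = I*√28892265/29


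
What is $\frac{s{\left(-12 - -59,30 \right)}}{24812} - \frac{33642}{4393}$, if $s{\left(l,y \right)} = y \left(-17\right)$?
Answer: $- \frac{418482867}{54499558} \approx -7.6786$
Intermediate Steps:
$s{\left(l,y \right)} = - 17 y$
$\frac{s{\left(-12 - -59,30 \right)}}{24812} - \frac{33642}{4393} = \frac{\left(-17\right) 30}{24812} - \frac{33642}{4393} = \left(-510\right) \frac{1}{24812} - \frac{33642}{4393} = - \frac{255}{12406} - \frac{33642}{4393} = - \frac{418482867}{54499558}$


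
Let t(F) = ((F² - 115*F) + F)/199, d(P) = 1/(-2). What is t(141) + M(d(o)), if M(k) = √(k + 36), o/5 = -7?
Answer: 3807/199 + √142/2 ≈ 25.089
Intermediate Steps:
o = -35 (o = 5*(-7) = -35)
d(P) = -½
t(F) = -114*F/199 + F²/199 (t(F) = (F² - 114*F)*(1/199) = -114*F/199 + F²/199)
M(k) = √(36 + k)
t(141) + M(d(o)) = (1/199)*141*(-114 + 141) + √(36 - ½) = (1/199)*141*27 + √(71/2) = 3807/199 + √142/2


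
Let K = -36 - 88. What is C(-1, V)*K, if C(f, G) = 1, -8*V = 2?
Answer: -124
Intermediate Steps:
V = -¼ (V = -⅛*2 = -¼ ≈ -0.25000)
K = -124
C(-1, V)*K = 1*(-124) = -124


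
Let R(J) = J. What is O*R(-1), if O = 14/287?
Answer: -2/41 ≈ -0.048781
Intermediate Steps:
O = 2/41 (O = 14*(1/287) = 2/41 ≈ 0.048781)
O*R(-1) = (2/41)*(-1) = -2/41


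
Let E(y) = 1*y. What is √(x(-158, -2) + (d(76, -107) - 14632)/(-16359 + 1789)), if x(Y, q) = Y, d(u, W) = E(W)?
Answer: I*√33326266970/14570 ≈ 12.529*I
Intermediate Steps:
E(y) = y
d(u, W) = W
√(x(-158, -2) + (d(76, -107) - 14632)/(-16359 + 1789)) = √(-158 + (-107 - 14632)/(-16359 + 1789)) = √(-158 - 14739/(-14570)) = √(-158 - 14739*(-1/14570)) = √(-158 + 14739/14570) = √(-2287321/14570) = I*√33326266970/14570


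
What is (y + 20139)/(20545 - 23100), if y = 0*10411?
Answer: -2877/365 ≈ -7.8822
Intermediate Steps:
y = 0
(y + 20139)/(20545 - 23100) = (0 + 20139)/(20545 - 23100) = 20139/(-2555) = 20139*(-1/2555) = -2877/365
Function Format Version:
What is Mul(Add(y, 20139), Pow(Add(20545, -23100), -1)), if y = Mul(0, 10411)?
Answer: Rational(-2877, 365) ≈ -7.8822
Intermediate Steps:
y = 0
Mul(Add(y, 20139), Pow(Add(20545, -23100), -1)) = Mul(Add(0, 20139), Pow(Add(20545, -23100), -1)) = Mul(20139, Pow(-2555, -1)) = Mul(20139, Rational(-1, 2555)) = Rational(-2877, 365)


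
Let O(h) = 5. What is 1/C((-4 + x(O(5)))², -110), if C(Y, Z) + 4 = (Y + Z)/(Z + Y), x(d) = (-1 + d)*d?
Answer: -⅓ ≈ -0.33333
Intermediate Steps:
x(d) = d*(-1 + d)
C(Y, Z) = -3 (C(Y, Z) = -4 + (Y + Z)/(Z + Y) = -4 + (Y + Z)/(Y + Z) = -4 + 1 = -3)
1/C((-4 + x(O(5)))², -110) = 1/(-3) = -⅓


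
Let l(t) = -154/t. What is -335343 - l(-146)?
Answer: -24480116/73 ≈ -3.3534e+5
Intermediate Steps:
-335343 - l(-146) = -335343 - (-154)/(-146) = -335343 - (-154)*(-1)/146 = -335343 - 1*77/73 = -335343 - 77/73 = -24480116/73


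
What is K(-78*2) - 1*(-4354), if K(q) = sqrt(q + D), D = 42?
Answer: 4354 + I*sqrt(114) ≈ 4354.0 + 10.677*I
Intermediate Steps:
K(q) = sqrt(42 + q) (K(q) = sqrt(q + 42) = sqrt(42 + q))
K(-78*2) - 1*(-4354) = sqrt(42 - 78*2) - 1*(-4354) = sqrt(42 - 156) + 4354 = sqrt(-114) + 4354 = I*sqrt(114) + 4354 = 4354 + I*sqrt(114)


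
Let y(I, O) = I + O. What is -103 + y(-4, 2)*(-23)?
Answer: -57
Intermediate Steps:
-103 + y(-4, 2)*(-23) = -103 + (-4 + 2)*(-23) = -103 - 2*(-23) = -103 + 46 = -57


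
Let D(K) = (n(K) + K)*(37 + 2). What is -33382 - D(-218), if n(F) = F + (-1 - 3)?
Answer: -16222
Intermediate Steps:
n(F) = -4 + F (n(F) = F - 4 = -4 + F)
D(K) = -156 + 78*K (D(K) = ((-4 + K) + K)*(37 + 2) = (-4 + 2*K)*39 = -156 + 78*K)
-33382 - D(-218) = -33382 - (-156 + 78*(-218)) = -33382 - (-156 - 17004) = -33382 - 1*(-17160) = -33382 + 17160 = -16222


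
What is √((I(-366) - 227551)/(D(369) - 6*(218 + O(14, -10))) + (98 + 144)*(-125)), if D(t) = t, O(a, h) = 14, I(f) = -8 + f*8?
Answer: I*√3491301561/341 ≈ 173.28*I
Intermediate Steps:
I(f) = -8 + 8*f
√((I(-366) - 227551)/(D(369) - 6*(218 + O(14, -10))) + (98 + 144)*(-125)) = √(((-8 + 8*(-366)) - 227551)/(369 - 6*(218 + 14)) + (98 + 144)*(-125)) = √(((-8 - 2928) - 227551)/(369 - 6*232) + 242*(-125)) = √((-2936 - 227551)/(369 - 1392) - 30250) = √(-230487/(-1023) - 30250) = √(-230487*(-1/1023) - 30250) = √(76829/341 - 30250) = √(-10238421/341) = I*√3491301561/341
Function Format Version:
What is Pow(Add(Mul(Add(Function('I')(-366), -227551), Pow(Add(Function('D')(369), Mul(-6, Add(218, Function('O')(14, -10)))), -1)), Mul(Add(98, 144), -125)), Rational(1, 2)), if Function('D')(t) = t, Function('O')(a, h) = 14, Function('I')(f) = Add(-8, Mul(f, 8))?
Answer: Mul(Rational(1, 341), I, Pow(3491301561, Rational(1, 2))) ≈ Mul(173.28, I)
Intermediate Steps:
Function('I')(f) = Add(-8, Mul(8, f))
Pow(Add(Mul(Add(Function('I')(-366), -227551), Pow(Add(Function('D')(369), Mul(-6, Add(218, Function('O')(14, -10)))), -1)), Mul(Add(98, 144), -125)), Rational(1, 2)) = Pow(Add(Mul(Add(Add(-8, Mul(8, -366)), -227551), Pow(Add(369, Mul(-6, Add(218, 14))), -1)), Mul(Add(98, 144), -125)), Rational(1, 2)) = Pow(Add(Mul(Add(Add(-8, -2928), -227551), Pow(Add(369, Mul(-6, 232)), -1)), Mul(242, -125)), Rational(1, 2)) = Pow(Add(Mul(Add(-2936, -227551), Pow(Add(369, -1392), -1)), -30250), Rational(1, 2)) = Pow(Add(Mul(-230487, Pow(-1023, -1)), -30250), Rational(1, 2)) = Pow(Add(Mul(-230487, Rational(-1, 1023)), -30250), Rational(1, 2)) = Pow(Add(Rational(76829, 341), -30250), Rational(1, 2)) = Pow(Rational(-10238421, 341), Rational(1, 2)) = Mul(Rational(1, 341), I, Pow(3491301561, Rational(1, 2)))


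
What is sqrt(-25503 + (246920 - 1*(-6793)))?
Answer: sqrt(228210) ≈ 477.71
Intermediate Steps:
sqrt(-25503 + (246920 - 1*(-6793))) = sqrt(-25503 + (246920 + 6793)) = sqrt(-25503 + 253713) = sqrt(228210)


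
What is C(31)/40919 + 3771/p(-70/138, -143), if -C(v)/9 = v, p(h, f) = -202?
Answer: -154361907/8265638 ≈ -18.675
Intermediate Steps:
C(v) = -9*v
C(31)/40919 + 3771/p(-70/138, -143) = -9*31/40919 + 3771/(-202) = -279*1/40919 + 3771*(-1/202) = -279/40919 - 3771/202 = -154361907/8265638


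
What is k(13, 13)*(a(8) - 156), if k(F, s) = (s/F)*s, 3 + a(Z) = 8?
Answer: -1963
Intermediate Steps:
a(Z) = 5 (a(Z) = -3 + 8 = 5)
k(F, s) = s²/F
k(13, 13)*(a(8) - 156) = (13²/13)*(5 - 156) = ((1/13)*169)*(-151) = 13*(-151) = -1963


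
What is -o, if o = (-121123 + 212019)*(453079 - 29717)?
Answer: -38481912352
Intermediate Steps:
o = 38481912352 (o = 90896*423362 = 38481912352)
-o = -1*38481912352 = -38481912352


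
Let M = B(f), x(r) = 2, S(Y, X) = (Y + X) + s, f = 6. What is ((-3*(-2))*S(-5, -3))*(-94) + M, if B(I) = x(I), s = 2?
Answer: 3386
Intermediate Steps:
S(Y, X) = 2 + X + Y (S(Y, X) = (Y + X) + 2 = (X + Y) + 2 = 2 + X + Y)
B(I) = 2
M = 2
((-3*(-2))*S(-5, -3))*(-94) + M = ((-3*(-2))*(2 - 3 - 5))*(-94) + 2 = (6*(-6))*(-94) + 2 = -36*(-94) + 2 = 3384 + 2 = 3386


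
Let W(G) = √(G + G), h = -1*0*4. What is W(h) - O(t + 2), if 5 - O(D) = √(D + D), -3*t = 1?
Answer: -5 + √30/3 ≈ -3.1743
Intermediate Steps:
t = -⅓ (t = -⅓*1 = -⅓ ≈ -0.33333)
h = 0 (h = 0*4 = 0)
O(D) = 5 - √2*√D (O(D) = 5 - √(D + D) = 5 - √(2*D) = 5 - √2*√D)
W(G) = √2*√G (W(G) = √(2*G) = √2*√G)
W(h) - O(t + 2) = √2*√0 - (5 - √2*√(-⅓ + 2)) = √2*0 - (5 - √2*√(5/3)) = 0 - (5 - √2*√15/3) = 0 - (5 - √30/3) = 0 + (-5 + √30/3) = -5 + √30/3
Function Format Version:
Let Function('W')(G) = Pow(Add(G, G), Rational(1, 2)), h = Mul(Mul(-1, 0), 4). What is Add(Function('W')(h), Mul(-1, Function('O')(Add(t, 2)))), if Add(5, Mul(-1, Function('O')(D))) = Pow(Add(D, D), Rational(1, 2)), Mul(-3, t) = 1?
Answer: Add(-5, Mul(Rational(1, 3), Pow(30, Rational(1, 2)))) ≈ -3.1743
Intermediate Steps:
t = Rational(-1, 3) (t = Mul(Rational(-1, 3), 1) = Rational(-1, 3) ≈ -0.33333)
h = 0 (h = Mul(0, 4) = 0)
Function('O')(D) = Add(5, Mul(-1, Pow(2, Rational(1, 2)), Pow(D, Rational(1, 2)))) (Function('O')(D) = Add(5, Mul(-1, Pow(Add(D, D), Rational(1, 2)))) = Add(5, Mul(-1, Pow(Mul(2, D), Rational(1, 2)))) = Add(5, Mul(-1, Mul(Pow(2, Rational(1, 2)), Pow(D, Rational(1, 2))))) = Add(5, Mul(-1, Pow(2, Rational(1, 2)), Pow(D, Rational(1, 2)))))
Function('W')(G) = Mul(Pow(2, Rational(1, 2)), Pow(G, Rational(1, 2))) (Function('W')(G) = Pow(Mul(2, G), Rational(1, 2)) = Mul(Pow(2, Rational(1, 2)), Pow(G, Rational(1, 2))))
Add(Function('W')(h), Mul(-1, Function('O')(Add(t, 2)))) = Add(Mul(Pow(2, Rational(1, 2)), Pow(0, Rational(1, 2))), Mul(-1, Add(5, Mul(-1, Pow(2, Rational(1, 2)), Pow(Add(Rational(-1, 3), 2), Rational(1, 2)))))) = Add(Mul(Pow(2, Rational(1, 2)), 0), Mul(-1, Add(5, Mul(-1, Pow(2, Rational(1, 2)), Pow(Rational(5, 3), Rational(1, 2)))))) = Add(0, Mul(-1, Add(5, Mul(-1, Pow(2, Rational(1, 2)), Mul(Rational(1, 3), Pow(15, Rational(1, 2))))))) = Add(0, Mul(-1, Add(5, Mul(Rational(-1, 3), Pow(30, Rational(1, 2)))))) = Add(0, Add(-5, Mul(Rational(1, 3), Pow(30, Rational(1, 2))))) = Add(-5, Mul(Rational(1, 3), Pow(30, Rational(1, 2))))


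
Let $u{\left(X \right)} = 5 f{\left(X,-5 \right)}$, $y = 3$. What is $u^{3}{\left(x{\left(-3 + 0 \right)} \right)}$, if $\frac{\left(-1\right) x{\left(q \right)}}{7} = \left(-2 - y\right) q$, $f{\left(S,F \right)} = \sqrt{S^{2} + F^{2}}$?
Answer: $6906250 \sqrt{442} \approx 1.452 \cdot 10^{8}$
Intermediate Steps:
$f{\left(S,F \right)} = \sqrt{F^{2} + S^{2}}$
$x{\left(q \right)} = 35 q$ ($x{\left(q \right)} = - 7 \left(-2 - 3\right) q = - 7 \left(- 5 q\right) = 35 q$)
$u{\left(X \right)} = 5 \sqrt{25 + X^{2}}$ ($u{\left(X \right)} = 5 \sqrt{\left(-5\right)^{2} + X^{2}} = 5 \sqrt{25 + X^{2}}$)
$u^{3}{\left(x{\left(-3 + 0 \right)} \right)} = \left(5 \sqrt{25 + \left(35 \left(-3 + 0\right)\right)^{2}}\right)^{3} = \left(5 \sqrt{25 + \left(35 \left(-3\right)\right)^{2}}\right)^{3} = \left(5 \sqrt{25 + \left(-105\right)^{2}}\right)^{3} = \left(5 \sqrt{25 + 11025}\right)^{3} = \left(5 \sqrt{11050}\right)^{3} = \left(5 \cdot 5 \sqrt{442}\right)^{3} = \left(25 \sqrt{442}\right)^{3} = 6906250 \sqrt{442}$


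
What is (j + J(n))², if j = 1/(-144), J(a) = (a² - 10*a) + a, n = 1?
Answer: 1329409/20736 ≈ 64.111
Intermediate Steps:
J(a) = a² - 9*a
j = -1/144 ≈ -0.0069444
(j + J(n))² = (-1/144 + 1*(-9 + 1))² = (-1/144 + 1*(-8))² = (-1/144 - 8)² = (-1153/144)² = 1329409/20736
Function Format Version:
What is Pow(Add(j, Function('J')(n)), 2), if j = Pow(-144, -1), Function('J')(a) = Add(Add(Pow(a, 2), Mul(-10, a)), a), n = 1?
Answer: Rational(1329409, 20736) ≈ 64.111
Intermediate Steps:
Function('J')(a) = Add(Pow(a, 2), Mul(-9, a))
j = Rational(-1, 144) ≈ -0.0069444
Pow(Add(j, Function('J')(n)), 2) = Pow(Add(Rational(-1, 144), Mul(1, Add(-9, 1))), 2) = Pow(Add(Rational(-1, 144), Mul(1, -8)), 2) = Pow(Add(Rational(-1, 144), -8), 2) = Pow(Rational(-1153, 144), 2) = Rational(1329409, 20736)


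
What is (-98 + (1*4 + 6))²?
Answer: 7744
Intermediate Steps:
(-98 + (1*4 + 6))² = (-98 + (4 + 6))² = (-98 + 10)² = (-88)² = 7744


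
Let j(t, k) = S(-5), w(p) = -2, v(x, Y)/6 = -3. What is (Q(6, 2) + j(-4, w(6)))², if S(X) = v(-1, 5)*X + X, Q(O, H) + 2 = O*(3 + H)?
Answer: 12769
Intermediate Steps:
v(x, Y) = -18 (v(x, Y) = 6*(-3) = -18)
Q(O, H) = -2 + O*(3 + H)
S(X) = -17*X (S(X) = -18*X + X = -17*X)
j(t, k) = 85 (j(t, k) = -17*(-5) = 85)
(Q(6, 2) + j(-4, w(6)))² = ((-2 + 3*6 + 2*6) + 85)² = ((-2 + 18 + 12) + 85)² = (28 + 85)² = 113² = 12769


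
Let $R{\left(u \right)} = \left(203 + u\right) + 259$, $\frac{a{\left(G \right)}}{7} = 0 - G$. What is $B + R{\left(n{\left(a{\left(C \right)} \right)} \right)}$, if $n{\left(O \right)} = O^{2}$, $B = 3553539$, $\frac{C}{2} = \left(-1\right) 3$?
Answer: $3555765$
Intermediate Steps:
$C = -6$ ($C = 2 \left(\left(-1\right) 3\right) = 2 \left(-3\right) = -6$)
$a{\left(G \right)} = - 7 G$ ($a{\left(G \right)} = 7 \left(0 - G\right) = 7 \left(- G\right) = - 7 G$)
$R{\left(u \right)} = 462 + u$
$B + R{\left(n{\left(a{\left(C \right)} \right)} \right)} = 3553539 + \left(462 + \left(\left(-7\right) \left(-6\right)\right)^{2}\right) = 3553539 + \left(462 + 42^{2}\right) = 3553539 + \left(462 + 1764\right) = 3553539 + 2226 = 3555765$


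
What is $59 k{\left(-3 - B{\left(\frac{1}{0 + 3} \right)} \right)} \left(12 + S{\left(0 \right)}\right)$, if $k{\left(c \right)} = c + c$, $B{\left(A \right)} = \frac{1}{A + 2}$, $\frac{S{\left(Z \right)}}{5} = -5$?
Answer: $\frac{36816}{7} \approx 5259.4$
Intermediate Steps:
$S{\left(Z \right)} = -25$ ($S{\left(Z \right)} = 5 \left(-5\right) = -25$)
$B{\left(A \right)} = \frac{1}{2 + A}$
$k{\left(c \right)} = 2 c$
$59 k{\left(-3 - B{\left(\frac{1}{0 + 3} \right)} \right)} \left(12 + S{\left(0 \right)}\right) = 59 \cdot 2 \left(-3 - \frac{1}{2 + \frac{1}{0 + 3}}\right) \left(12 - 25\right) = 59 \cdot 2 \left(-3 - \frac{1}{2 + \frac{1}{3}}\right) \left(-13\right) = 59 \cdot 2 \left(-3 - \frac{1}{\frac{7}{3}}\right) \left(-13\right) = 59 \cdot 2 \left(-3 - \frac{3}{7}\right) \left(-13\right) = 59 \cdot 2 \left(- \frac{24}{7}\right) \left(-13\right) = 59 \left(- \frac{48}{7}\right) \left(-13\right) = \left(- \frac{2832}{7}\right) \left(-13\right) = \frac{36816}{7}$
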